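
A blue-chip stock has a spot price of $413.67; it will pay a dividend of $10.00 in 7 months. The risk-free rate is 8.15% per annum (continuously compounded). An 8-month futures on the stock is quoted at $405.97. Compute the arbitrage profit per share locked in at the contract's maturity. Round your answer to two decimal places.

PV(dividends) I = 10.00·e^(−0.0815·7/12) = 9.5357
Fair futures F* = (S − I)·e^(rT) = (413.67 − 9.5357)·e^0.054333 = 404.1343 × 1.055836 = 426.6995
Market $405.97 < fair 426.6995: forward underpriced → reverse cash-and-carry (short the stock, invest proceeds at r, pay the dividends, go long the forward).
Profit at T = |F_mkt − F*| = |405.97 − 426.6995| = $20.73 per share

$20.73 per share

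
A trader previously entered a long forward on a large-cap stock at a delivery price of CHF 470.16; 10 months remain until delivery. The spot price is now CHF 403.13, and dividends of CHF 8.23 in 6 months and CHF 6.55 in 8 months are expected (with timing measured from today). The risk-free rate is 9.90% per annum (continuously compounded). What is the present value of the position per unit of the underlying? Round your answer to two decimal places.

PV(remaining dividends) I = 8.23·e^(−0.0990·6/12) + 6.55·e^(−0.0990·8/12) = 13.9642
Current forward F = (S − I)·e^(rT) = (403.13 − 13.9642)·e^(0.0990·10/12) = 389.1658 × 1.085999 = 422.6337
Value (long) = (F − K)·e^(−rT) = (422.6337 − 470.16) × 0.920811 = -43.7627
Value = -CHF 43.76

-CHF 43.76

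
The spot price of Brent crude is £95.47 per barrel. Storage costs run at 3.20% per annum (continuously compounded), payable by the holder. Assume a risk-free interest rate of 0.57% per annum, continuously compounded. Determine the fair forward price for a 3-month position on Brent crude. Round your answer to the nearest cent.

£96.37 per barrel

Net carry = r + u − y = 0.0057 + 0.0320 − 0.0000 = 0.0377
F = S·e^((r+u−y)T) = 95.47 · e^(0.0377 × 3/12) = 95.47 · e^0.009425
= 95.47 × 1.009470 = £96.37 per barrel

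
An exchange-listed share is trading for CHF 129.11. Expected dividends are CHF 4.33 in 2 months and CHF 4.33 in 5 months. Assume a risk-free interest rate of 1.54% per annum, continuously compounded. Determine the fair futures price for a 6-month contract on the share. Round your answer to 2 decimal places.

CHF 121.42

PV(dividends) I = 4.33·e^(−0.0154·2/12) + 4.33·e^(−0.0154·5/12)
I = 4.3189 + 4.3023 = 8.6212
F = (S − I)·e^(rT) = (129.11 − 8.6212) · e^(0.0154·6/12)
= 120.4888 · e^0.007700 = 120.4888 × 1.007730 = CHF 121.42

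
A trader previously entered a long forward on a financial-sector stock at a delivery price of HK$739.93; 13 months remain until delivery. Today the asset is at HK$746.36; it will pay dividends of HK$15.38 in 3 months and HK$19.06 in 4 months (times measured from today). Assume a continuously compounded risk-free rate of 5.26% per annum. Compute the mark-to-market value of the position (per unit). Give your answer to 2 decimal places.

PV(remaining dividends) I = 15.38·e^(−0.0526·3/12) + 19.06·e^(−0.0526·4/12) = 33.9078
Current forward F = (S − I)·e^(rT) = (746.36 − 33.9078)·e^(0.0526·13/12) = 712.4522 × 1.058638 = 754.2290
Value (long) = (F − K)·e^(−rT) = (754.2290 − 739.93) × 0.944610 = 13.5070
Value = HK$13.51

HK$13.51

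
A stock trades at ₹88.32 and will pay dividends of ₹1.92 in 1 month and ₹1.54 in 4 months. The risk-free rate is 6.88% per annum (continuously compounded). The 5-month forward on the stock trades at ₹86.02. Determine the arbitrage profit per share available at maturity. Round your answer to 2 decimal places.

PV(dividends) I = 1.92·e^(−0.0688·1/12) + 1.54·e^(−0.0688·4/12) = 3.4141
Fair forward F* = (S − I)·e^(rT) = (88.32 − 3.4141)·e^0.028667 = 84.9059 × 1.029082 = 87.3751
Market ₹86.02 < fair 87.3751: forward underpriced → reverse cash-and-carry (short the stock, invest proceeds at r, pay the dividends, go long the forward).
Profit at T = |F_mkt − F*| = |86.02 − 87.3751| = ₹1.36 per share

₹1.36 per share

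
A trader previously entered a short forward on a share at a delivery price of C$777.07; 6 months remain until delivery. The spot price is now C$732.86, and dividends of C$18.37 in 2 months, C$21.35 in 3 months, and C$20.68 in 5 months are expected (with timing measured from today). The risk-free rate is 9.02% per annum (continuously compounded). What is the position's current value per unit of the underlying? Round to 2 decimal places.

C$68.83

PV(remaining dividends) I = 18.37·e^(−0.0902·2/12) + 21.35·e^(−0.0902·3/12) + 20.68·e^(−0.0902·5/12) = 58.8870
Current forward F = (S − I)·e^(rT) = (732.86 − 58.8870)·e^(0.0902·6/12) = 673.9730 × 1.046132 = 705.0647
Value (long) = (F − K)·e^(−rT) = (705.0647 − 777.07) × 0.955902 = -68.8300
Short position value = −(long value) = C$68.83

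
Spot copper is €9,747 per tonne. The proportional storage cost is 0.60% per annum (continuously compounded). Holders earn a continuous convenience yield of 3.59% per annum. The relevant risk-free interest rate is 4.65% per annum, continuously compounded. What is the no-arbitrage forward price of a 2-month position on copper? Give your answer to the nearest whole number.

€9,774 per tonne

Net carry = r + u − y = 0.0465 + 0.0060 − 0.0359 = 0.0166
F = S·e^((r+u−y)T) = 9747 · e^(0.0166 × 2/12) = 9747 · e^0.002767
= 9747 × 1.002771 = €9,774 per tonne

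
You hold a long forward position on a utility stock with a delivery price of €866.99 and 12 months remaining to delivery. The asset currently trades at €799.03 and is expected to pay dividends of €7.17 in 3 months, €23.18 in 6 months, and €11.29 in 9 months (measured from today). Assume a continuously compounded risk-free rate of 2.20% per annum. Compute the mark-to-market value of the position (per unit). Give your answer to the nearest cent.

PV(remaining dividends) I = 7.17·e^(−0.0220·3/12) + 23.18·e^(−0.0220·6/12) + 11.29·e^(−0.0220·9/12) = 41.1623
Current forward F = (S − I)·e^(rT) = (799.03 − 41.1623)·e^(0.0220·12/12) = 757.8677 × 1.022244 = 774.7257
Value (long) = (F − K)·e^(−rT) = (774.7257 − 866.99) × 0.978240 = -90.2566
Value = -€90.26

-€90.26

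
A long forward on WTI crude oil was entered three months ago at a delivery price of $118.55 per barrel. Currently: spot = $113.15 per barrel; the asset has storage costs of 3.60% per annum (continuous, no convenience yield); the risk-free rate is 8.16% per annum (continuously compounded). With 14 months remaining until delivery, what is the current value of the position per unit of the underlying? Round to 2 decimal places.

$10.22 per barrel

Current fair forward for the remaining 14 months: F = S·e^((r + u)·T), (r + u) = 0.0816 + 0.0360 = 0.1176
F = 113.15 · e^(0.1176 × 14/12) = 113.15 × 1.147058 = 129.7896
Value of long forward = (F − K)·e^(−rT) = (129.7896 − 118.55) · e^(−0.0816·14/12)
= 11.2396 × 0.909191 = 10.22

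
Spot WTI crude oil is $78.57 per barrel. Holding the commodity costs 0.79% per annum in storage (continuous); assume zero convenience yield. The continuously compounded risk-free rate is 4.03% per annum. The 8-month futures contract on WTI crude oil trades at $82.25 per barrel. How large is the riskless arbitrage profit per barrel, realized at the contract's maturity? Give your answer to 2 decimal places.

Fair futures: F* = S·e^(carry·T), with carry = (r + u) = 0.0403 + 0.0079 = 0.0482
F* = 78.57 · e^(0.0482 × 8/12) = 78.57 · e^0.032133 = 78.57 × 1.032655 = $81.1357
Market $82.25 > fair $81.1357: forward overpriced → cash-and-carry (buy spot, short the forward).
At maturity, profit = |F_mkt − F*| = |82.25 − 81.1357| = $1.11 per barrel

$1.11 per barrel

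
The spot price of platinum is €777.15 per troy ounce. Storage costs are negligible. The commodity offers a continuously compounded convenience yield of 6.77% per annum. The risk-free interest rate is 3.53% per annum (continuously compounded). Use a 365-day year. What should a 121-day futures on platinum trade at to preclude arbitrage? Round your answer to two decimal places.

Net carry = r + u − y = 0.0353 + 0.0000 − 0.0677 = -0.0324
F = S·e^((r+u−y)T) = 777.15 · e^(-0.0324 × 121/365) = 777.15 · e^-0.010741
= 777.15 × 0.989316 = €768.85 per troy ounce

€768.85 per troy ounce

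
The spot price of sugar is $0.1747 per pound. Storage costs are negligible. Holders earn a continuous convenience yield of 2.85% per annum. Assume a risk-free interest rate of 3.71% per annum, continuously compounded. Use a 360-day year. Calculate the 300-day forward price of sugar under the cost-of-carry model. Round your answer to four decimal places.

$0.1760 per pound

Net carry = r + u − y = 0.0371 + 0.0000 − 0.0285 = 0.0086
F = S·e^((r+u−y)T) = 0.1747 · e^(0.0086 × 300/360) = 0.1747 · e^0.007167
= 0.1747 × 1.007193 = $0.1760 per pound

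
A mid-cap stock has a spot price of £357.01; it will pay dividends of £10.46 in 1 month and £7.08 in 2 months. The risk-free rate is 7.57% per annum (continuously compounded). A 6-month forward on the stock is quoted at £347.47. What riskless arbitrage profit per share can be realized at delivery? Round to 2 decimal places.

£5.26 per share

PV(dividends) I = 10.46·e^(−0.0757·1/12) + 7.08·e^(−0.0757·2/12) = 17.3855
Fair forward F* = (S − I)·e^(rT) = (357.01 − 17.3855)·e^0.037850 = 339.6245 × 1.038575 = 352.7255
Market £347.47 < fair 352.7255: forward underpriced → reverse cash-and-carry (short the stock, invest proceeds at r, pay the dividends, go long the forward).
Profit at T = |F_mkt − F*| = |347.47 − 352.7255| = £5.26 per share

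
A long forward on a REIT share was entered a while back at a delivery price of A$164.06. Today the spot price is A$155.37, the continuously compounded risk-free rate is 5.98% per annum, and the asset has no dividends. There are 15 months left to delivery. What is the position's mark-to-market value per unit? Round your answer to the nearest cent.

Current fair forward for the remaining 15 months: F = S·e^(r·T), r = 0.0598
F = 155.37 · e^(0.0598 × 15/12) = 155.37 × 1.077615 = 167.4290
Value of long forward = (F − K)·e^(−rT) = (167.4290 − 164.06) · e^(−0.0598·15/12)
= 3.3690 × 0.927975 = 3.13

A$3.13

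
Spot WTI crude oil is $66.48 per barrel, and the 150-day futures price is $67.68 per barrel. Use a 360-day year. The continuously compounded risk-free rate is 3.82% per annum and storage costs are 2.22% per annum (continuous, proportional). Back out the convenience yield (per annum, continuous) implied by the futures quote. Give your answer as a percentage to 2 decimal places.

F = S·e^((r+u−y)T) ⇒ (r+u−y) = ln(F/S)/T
ln(67.68/66.48) = 0.017890; /T ⇒ 0.042936
y = r + u − ln(F/S)/T = 0.0382 + 0.0222 − 0.042936 = 0.017464
y = 1.75%

1.75%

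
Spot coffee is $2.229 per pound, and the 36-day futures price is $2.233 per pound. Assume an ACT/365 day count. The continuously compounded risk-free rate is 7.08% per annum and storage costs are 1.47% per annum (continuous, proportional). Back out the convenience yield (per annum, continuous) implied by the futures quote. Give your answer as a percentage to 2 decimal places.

6.73%

F = S·e^((r+u−y)T) ⇒ (r+u−y) = ln(F/S)/T
ln(2.233/2.229) = 0.001793; /T ⇒ 0.018179
y = r + u − ln(F/S)/T = 0.0708 + 0.0147 − 0.018179 = 0.067321
y = 6.73%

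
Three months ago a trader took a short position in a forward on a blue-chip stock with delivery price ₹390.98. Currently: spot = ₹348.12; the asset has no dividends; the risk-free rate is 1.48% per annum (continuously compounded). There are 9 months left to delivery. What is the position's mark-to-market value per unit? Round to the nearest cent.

₹38.54

Current fair forward for the remaining 9 months: F = S·e^(r·T), r = 0.0148
F = 348.12 · e^(0.0148 × 9/12) = 348.12 × 1.011162 = 352.0057
Value of long forward = (F − K)·e^(−rT) = (352.0057 − 390.98) · e^(−0.0148·9/12)
= -38.9743 × 0.988961 = -38.54
Short position value = −(long value) = ₹38.54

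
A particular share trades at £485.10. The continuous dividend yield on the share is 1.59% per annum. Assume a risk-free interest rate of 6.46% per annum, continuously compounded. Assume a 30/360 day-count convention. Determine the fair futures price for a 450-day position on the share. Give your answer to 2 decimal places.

£515.55

F = S·e^((r − q)T) = 485.10 · e^((0.0646 − 0.0159) × 450/360)
= 485.10 · e^0.060875 = 485.10 × 1.062766
F = £515.55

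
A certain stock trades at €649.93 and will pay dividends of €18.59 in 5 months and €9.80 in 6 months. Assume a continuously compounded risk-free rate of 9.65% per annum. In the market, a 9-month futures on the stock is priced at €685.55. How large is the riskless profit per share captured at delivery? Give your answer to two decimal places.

€16.07 per share

PV(dividends) I = 18.59·e^(−0.0965·5/12) + 9.80·e^(−0.0965·6/12) = 27.1957
Fair futures F* = (S − I)·e^(rT) = (649.93 − 27.1957)·e^0.072375 = 622.7343 × 1.075058 = 669.4755
Market €685.55 > fair 669.4755: forward overpriced → cash-and-carry (borrow at r, buy the stock and collect the dividends, short the forward).
Profit at T = |F_mkt − F*| = |685.55 − 669.4755| = €16.07 per share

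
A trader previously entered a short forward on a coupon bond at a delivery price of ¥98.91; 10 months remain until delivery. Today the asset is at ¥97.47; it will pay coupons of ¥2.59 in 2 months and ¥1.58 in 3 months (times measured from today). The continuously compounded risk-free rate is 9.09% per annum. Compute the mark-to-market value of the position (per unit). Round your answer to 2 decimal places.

PV(remaining coupons) I = 2.59·e^(−0.0909·2/12) + 1.58·e^(−0.0909·3/12) = 4.0956
Current forward F = (S − I)·e^(rT) = (97.47 − 4.0956)·e^(0.0909·10/12) = 93.3744 × 1.078693 = 100.7223
Value (long) = (F − K)·e^(−rT) = (100.7223 − 98.91) × 0.927048 = 1.6801
Short position value = −(long value) = -¥1.68

-¥1.68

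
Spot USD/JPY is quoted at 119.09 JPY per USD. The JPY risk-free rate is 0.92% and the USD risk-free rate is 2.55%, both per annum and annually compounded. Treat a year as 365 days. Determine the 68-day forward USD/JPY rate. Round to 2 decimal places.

118.74

By covered interest parity, F = S · (1+r_JPY)^T / (1+r_USD)^T
= 119.09 × 1.001708 / 1.004702 = 119.09 × 0.997020
F = 118.74 JPY per USD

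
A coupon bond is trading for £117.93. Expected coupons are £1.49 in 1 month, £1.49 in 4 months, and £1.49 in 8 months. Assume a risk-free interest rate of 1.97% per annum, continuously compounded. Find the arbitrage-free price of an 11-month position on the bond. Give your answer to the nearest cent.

PV(coupons) I = 1.49·e^(−0.0197·1/12) + 1.49·e^(−0.0197·4/12) + 1.49·e^(−0.0197·8/12)
I = 1.4876 + 1.4802 + 1.4706 = 4.4384
F = (S − I)·e^(rT) = (117.93 − 4.4384) · e^(0.0197·11/12)
= 113.4916 · e^0.018058 = 113.4916 × 1.018222 = £115.56

£115.56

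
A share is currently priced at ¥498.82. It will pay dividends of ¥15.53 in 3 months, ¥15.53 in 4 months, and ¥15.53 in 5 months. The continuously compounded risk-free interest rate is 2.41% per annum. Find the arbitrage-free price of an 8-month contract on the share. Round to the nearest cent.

¥459.93

PV(dividends) I = 15.53·e^(−0.0241·3/12) + 15.53·e^(−0.0241·4/12) + 15.53·e^(−0.0241·5/12)
I = 15.4367 + 15.4057 + 15.3748 = 46.2172
F = (S − I)·e^(rT) = (498.82 − 46.2172) · e^(0.0241·8/12)
= 452.6028 · e^0.016067 = 452.6028 × 1.016197 = ¥459.93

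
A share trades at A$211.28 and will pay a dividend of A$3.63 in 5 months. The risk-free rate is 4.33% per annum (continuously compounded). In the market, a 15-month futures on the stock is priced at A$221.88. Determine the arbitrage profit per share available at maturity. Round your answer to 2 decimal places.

PV(dividends) I = 3.63·e^(−0.0433·5/12) = 3.5651
Fair futures F* = (S − I)·e^(rT) = (211.28 − 3.5651)·e^0.054125 = 207.7149 × 1.055617 = 219.2674
Market A$221.88 > fair 219.2674: forward overpriced → cash-and-carry (borrow at r, buy the stock and collect the dividends, short the forward).
Profit at T = |F_mkt − F*| = |221.88 − 219.2674| = A$2.61 per share

A$2.61 per share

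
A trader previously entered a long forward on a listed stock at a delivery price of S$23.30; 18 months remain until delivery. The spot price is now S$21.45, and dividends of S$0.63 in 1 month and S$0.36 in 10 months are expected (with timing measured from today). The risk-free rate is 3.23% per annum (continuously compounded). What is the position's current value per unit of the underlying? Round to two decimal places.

-S$1.73

PV(remaining dividends) I = 0.63·e^(−0.0323·1/12) + 0.36·e^(−0.0323·10/12) = 0.9787
Current forward F = (S − I)·e^(rT) = (21.45 − 0.9787)·e^(0.0323·18/12) = 20.4713 × 1.049643 = 21.4876
Value (long) = (F − K)·e^(−rT) = (21.4876 − 23.30) × 0.952705 = -1.7267
Value = -S$1.73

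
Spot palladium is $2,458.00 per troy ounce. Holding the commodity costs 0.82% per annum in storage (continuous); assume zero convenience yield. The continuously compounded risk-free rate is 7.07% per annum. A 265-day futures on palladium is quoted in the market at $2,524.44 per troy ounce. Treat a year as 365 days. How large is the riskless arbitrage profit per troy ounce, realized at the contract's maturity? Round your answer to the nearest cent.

$78.47 per troy ounce

Fair futures: F* = S·e^(carry·T), with carry = (r + u) = 0.0707 + 0.0082 = 0.0789
F* = 2458.00 · e^(0.0789 × 265/365) = 2458.00 · e^0.05728356 = 2458.00 × 1.05895605 = $2602.9140
Market $2524.44 < fair $2602.9140: forward underpriced → reverse cash-and-carry (short spot, go long the forward).
At maturity, profit = |F_mkt − F*| = |2524.44 − 2602.9140| = $78.47 per troy ounce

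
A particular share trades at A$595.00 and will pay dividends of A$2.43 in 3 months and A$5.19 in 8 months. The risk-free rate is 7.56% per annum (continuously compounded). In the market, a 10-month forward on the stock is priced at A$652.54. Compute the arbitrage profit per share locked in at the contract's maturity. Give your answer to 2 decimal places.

PV(dividends) I = 2.43·e^(−0.0756·3/12) + 5.19·e^(−0.0756·8/12) = 7.3194
Fair forward F* = (S − I)·e^(rT) = (595.00 − 7.3194)·e^0.063000 = 587.6806 × 1.065027 = 625.8957
Market A$652.54 > fair 625.8957: forward overpriced → cash-and-carry (borrow at r, buy the stock and collect the dividends, short the forward).
Profit at T = |F_mkt − F*| = |652.54 − 625.8957| = A$26.64 per share

A$26.64 per share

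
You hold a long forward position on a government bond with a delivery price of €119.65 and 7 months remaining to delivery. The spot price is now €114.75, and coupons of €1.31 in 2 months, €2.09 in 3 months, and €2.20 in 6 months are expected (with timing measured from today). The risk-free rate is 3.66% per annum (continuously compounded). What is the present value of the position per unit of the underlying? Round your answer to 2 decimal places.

-€7.91

PV(remaining coupons) I = 1.31·e^(−0.0366·2/12) + 2.09·e^(−0.0366·3/12) + 2.20·e^(−0.0366·6/12) = 5.5331
Current forward F = (S − I)·e^(rT) = (114.75 − 5.5331)·e^(0.0366·7/12) = 109.2169 × 1.021580 = 111.5738
Value (long) = (F − K)·e^(−rT) = (111.5738 − 119.65) × 0.978876 = -7.9056
Value = -€7.91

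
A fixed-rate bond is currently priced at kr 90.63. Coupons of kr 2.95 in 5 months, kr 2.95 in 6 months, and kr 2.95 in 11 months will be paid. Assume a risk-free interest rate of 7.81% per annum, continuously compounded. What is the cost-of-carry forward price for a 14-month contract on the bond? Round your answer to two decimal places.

kr 90.03

PV(coupons) I = 2.95·e^(−0.0781·5/12) + 2.95·e^(−0.0781·6/12) + 2.95·e^(−0.0781·11/12)
I = 2.8555 + 2.8370 + 2.7462 = 8.4387
F = (S − I)·e^(rT) = (90.63 − 8.4387) · e^(0.0781·14/12)
= 82.1913 · e^0.091117 = 82.1913 × 1.095397 = kr 90.03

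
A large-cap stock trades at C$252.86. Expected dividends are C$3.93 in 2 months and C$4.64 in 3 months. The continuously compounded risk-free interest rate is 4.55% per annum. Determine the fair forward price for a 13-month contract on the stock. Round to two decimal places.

C$256.72

PV(dividends) I = 3.93·e^(−0.0455·2/12) + 4.64·e^(−0.0455·3/12)
I = 3.9003 + 4.5875 = 8.4878
F = (S − I)·e^(rT) = (252.86 − 8.4878) · e^(0.0455·13/12)
= 244.3722 · e^0.049292 = 244.3722 × 1.050527 = C$256.72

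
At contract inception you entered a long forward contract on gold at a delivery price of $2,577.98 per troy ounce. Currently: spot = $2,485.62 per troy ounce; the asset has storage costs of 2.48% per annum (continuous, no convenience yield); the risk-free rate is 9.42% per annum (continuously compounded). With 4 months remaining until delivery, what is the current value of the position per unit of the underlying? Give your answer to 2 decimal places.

Current fair forward for the remaining 4 months: F = S·e^((r + u)·T), (r + u) = 0.0942 + 0.0248 = 0.1190
F = 2485.62 · e^(0.1190 × 4/12) = 2485.62 × 1.04046390 = 2586.1979
Value of long forward = (F − K)·e^(−rT) = (2586.1979 − 2577.98) · e^(−0.0942·4/12)
= 8.2179 × 0.96908786 = 7.96

$7.96 per troy ounce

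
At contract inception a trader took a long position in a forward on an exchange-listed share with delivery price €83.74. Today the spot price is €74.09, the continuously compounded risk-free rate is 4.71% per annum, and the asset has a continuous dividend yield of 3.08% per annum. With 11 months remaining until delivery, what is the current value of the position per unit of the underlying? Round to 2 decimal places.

Current fair forward for the remaining 11 months: F = S·e^((r − q)·T), (r − q) = 0.0471 − 0.0308 = 0.0163
F = 74.09 · e^(0.0163 × 11/12) = 74.09 × 1.015054 = 75.2054
Value of long forward = (F − K)·e^(−rT) = (75.2054 − 83.74) · e^(−0.0471·11/12)
= -8.5346 × 0.957744 = -8.17

-€8.17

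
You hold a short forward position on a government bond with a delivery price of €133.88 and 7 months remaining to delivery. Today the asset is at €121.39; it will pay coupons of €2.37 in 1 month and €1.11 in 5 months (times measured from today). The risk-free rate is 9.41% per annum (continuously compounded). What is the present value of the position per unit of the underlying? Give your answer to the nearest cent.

PV(remaining coupons) I = 2.37·e^(−0.0941·1/12) + 1.11·e^(−0.0941·5/12) = 3.4188
Current forward F = (S − I)·e^(rT) = (121.39 − 3.4188)·e^(0.0941·7/12) = 117.9712 × 1.056426 = 124.6278
Value (long) = (F − K)·e^(−rT) = (124.6278 − 133.88) × 0.946588 = -8.7580
Short position value = −(long value) = €8.76

€8.76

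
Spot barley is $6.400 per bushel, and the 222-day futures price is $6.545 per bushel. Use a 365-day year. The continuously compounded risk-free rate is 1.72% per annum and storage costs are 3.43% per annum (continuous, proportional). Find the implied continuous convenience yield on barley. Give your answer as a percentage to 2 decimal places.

F = S·e^((r+u−y)T) ⇒ (r+u−y) = ln(F/S)/T
ln(6.545/6.400) = 0.022403; /T ⇒ 0.036834
y = r + u − ln(F/S)/T = 0.0172 + 0.0343 − 0.036834 = 0.014666
y = 1.47%

1.47%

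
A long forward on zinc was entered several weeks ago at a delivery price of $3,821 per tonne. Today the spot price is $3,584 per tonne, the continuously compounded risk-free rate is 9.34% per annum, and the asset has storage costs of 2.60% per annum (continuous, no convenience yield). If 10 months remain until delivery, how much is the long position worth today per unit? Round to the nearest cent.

$127.62 per tonne

Current fair forward for the remaining 10 months: F = S·e^((r + u)·T), (r + u) = 0.0934 + 0.0260 = 0.1194
F = 3584 · e^(0.1194 × 10/12) = 3584 × 1.10461847 = 3958.9526
Value of long forward = (F − K)·e^(−rT) = (3958.9526 − 3821) · e^(−0.0934·10/12)
= 137.9526 × 0.92511860 = 127.62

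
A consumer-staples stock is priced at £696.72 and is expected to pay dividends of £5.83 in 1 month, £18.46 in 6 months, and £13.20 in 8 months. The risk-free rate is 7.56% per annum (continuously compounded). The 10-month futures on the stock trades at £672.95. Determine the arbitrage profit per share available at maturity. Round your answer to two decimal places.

PV(dividends) I = 5.83·e^(−0.0756·1/12) + 18.46·e^(−0.0756·6/12) + 13.20·e^(−0.0756·8/12) = 36.1198
Fair futures F* = (S − I)·e^(rT) = (696.72 − 36.1198)·e^0.063000 = 660.6002 × 1.065027 = 703.5570
Market £672.95 < fair 703.5570: forward underpriced → reverse cash-and-carry (short the stock, invest proceeds at r, pay the dividends, go long the forward).
Profit at T = |F_mkt − F*| = |672.95 − 703.5570| = £30.61 per share

£30.61 per share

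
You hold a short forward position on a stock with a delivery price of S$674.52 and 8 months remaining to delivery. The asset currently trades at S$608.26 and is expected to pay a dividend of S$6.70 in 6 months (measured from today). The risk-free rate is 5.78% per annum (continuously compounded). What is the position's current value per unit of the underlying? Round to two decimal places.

S$47.27

PV(remaining dividends) I = 6.70·e^(−0.0578·6/12) = 6.5091
Current forward F = (S − I)·e^(rT) = (608.26 − 6.5091)·e^(0.0578·8/12) = 601.7509 × 1.039285 = 625.3907
Value (long) = (F − K)·e^(−rT) = (625.3907 − 674.52) × 0.962200 = -47.2722
Short position value = −(long value) = S$47.27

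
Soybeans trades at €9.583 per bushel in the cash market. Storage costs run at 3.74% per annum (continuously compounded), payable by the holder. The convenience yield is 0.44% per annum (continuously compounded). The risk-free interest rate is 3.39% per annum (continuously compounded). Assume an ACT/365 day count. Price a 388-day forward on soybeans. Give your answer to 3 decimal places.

Net carry = r + u − y = 0.0339 + 0.0374 − 0.0044 = 0.0669
F = S·e^((r+u−y)T) = 9.583 · e^(0.0669 × 388/365) = 9.583 · e^0.071116
= 9.583 × 1.073706 = €10.289 per bushel

€10.289 per bushel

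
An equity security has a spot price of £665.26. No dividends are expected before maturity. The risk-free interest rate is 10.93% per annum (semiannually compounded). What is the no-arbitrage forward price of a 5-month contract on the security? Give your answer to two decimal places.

£695.42

F = S · (1+r/2)^(2T)
= 665.26 × 1.045339
F = £695.42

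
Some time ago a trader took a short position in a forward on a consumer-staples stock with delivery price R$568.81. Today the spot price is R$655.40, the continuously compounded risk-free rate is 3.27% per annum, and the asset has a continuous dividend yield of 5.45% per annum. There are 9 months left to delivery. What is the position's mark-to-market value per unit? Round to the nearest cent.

Current fair forward for the remaining 9 months: F = S·e^((r − q)·T), (r − q) = 0.0327 − 0.0545 = -0.0218
F = 655.40 · e^(-0.0218 × 9/12) = 655.40 × 0.983783 = 644.7714
Value of long forward = (F − K)·e^(−rT) = (644.7714 − 568.81) · e^(−0.0327·9/12)
= 75.9614 × 0.975773 = 74.12
Short position value = −(long value) = -R$74.12

-R$74.12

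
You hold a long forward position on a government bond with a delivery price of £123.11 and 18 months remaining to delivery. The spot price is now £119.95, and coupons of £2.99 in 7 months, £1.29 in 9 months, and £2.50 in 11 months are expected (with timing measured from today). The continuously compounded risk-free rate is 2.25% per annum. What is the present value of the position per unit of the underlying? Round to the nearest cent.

-£5.74

PV(remaining coupons) I = 2.99·e^(−0.0225·7/12) + 1.29·e^(−0.0225·9/12) + 2.50·e^(−0.0225·11/12) = 6.6684
Current forward F = (S − I)·e^(rT) = (119.95 − 6.6684)·e^(0.0225·18/12) = 113.2816 × 1.034326 = 117.1701
Value (long) = (F − K)·e^(−rT) = (117.1701 − 123.11) × 0.966813 = -5.7428
Value = -£5.74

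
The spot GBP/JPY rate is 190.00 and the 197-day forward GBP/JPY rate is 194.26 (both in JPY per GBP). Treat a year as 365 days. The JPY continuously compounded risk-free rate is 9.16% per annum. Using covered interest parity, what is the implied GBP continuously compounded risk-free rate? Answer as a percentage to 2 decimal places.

F = S·e^((r_JPY − r_GBP)T) ⇒ r_GBP = r_JPY − ln(F/S)/T
ln(194.26/190.00) = 0.022173; /(197/365) = 0.041082
r_GBP = 0.0916 − 0.041082 = 0.050518
r_GBP = 5.05%

5.05%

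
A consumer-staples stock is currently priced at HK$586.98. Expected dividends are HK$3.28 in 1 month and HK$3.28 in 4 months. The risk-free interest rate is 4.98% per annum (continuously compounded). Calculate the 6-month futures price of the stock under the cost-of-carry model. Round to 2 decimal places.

PV(dividends) I = 3.28·e^(−0.0498·1/12) + 3.28·e^(−0.0498·4/12)
I = 3.2664 + 3.2260 = 6.4924
F = (S − I)·e^(rT) = (586.98 − 6.4924) · e^(0.0498·6/12)
= 580.4876 · e^0.024900 = 580.4876 × 1.025213 = HK$595.12

HK$595.12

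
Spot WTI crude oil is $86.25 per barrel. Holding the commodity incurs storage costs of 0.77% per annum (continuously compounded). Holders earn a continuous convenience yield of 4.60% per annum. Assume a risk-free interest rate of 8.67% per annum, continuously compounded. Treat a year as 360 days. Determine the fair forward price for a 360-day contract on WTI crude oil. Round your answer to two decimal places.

$90.53 per barrel

Net carry = r + u − y = 0.0867 + 0.0077 − 0.0460 = 0.0484
F = S·e^((r+u−y)T) = 86.25 · e^(0.0484 × 360/360) = 86.25 · e^0.048400
= 86.25 × 1.049590 = $90.53 per barrel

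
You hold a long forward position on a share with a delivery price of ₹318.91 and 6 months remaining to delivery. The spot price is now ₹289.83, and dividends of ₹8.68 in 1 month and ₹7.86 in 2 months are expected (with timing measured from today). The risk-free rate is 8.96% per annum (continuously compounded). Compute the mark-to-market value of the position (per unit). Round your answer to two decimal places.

-₹31.47

PV(remaining dividends) I = 8.68·e^(−0.0896·1/12) + 7.86·e^(−0.0896·2/12) = 16.3589
Current forward F = (S − I)·e^(rT) = (289.83 − 16.3589)·e^(0.0896·6/12) = 273.4711 × 1.045819 = 286.0013
Value (long) = (F − K)·e^(−rT) = (286.0013 − 318.91) × 0.956189 = -31.4669
Value = -₹31.47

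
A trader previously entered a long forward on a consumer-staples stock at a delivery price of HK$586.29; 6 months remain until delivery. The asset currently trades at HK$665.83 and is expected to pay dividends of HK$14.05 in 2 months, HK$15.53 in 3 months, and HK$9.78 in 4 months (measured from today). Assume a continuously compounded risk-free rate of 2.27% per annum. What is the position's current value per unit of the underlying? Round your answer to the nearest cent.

PV(remaining dividends) I = 14.05·e^(−0.0227·2/12) + 15.53·e^(−0.0227·3/12) + 9.78·e^(−0.0227·4/12) = 39.1453
Current forward F = (S − I)·e^(rT) = (665.83 − 39.1453)·e^(0.0227·6/12) = 626.6847 × 1.011415 = 633.8383
Value (long) = (F − K)·e^(−rT) = (633.8383 − 586.29) × 0.988714 = 47.0117
Value = HK$47.01

HK$47.01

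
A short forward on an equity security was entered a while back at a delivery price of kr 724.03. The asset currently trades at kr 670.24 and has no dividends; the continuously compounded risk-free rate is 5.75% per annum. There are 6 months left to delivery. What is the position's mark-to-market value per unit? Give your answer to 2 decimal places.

kr 33.27

Current fair forward for the remaining 6 months: F = S·e^(r·T), r = 0.0575
F = 670.24 · e^(0.0575 × 6/12) = 670.24 × 1.029167 = 689.7889
Value of long forward = (F − K)·e^(−rT) = (689.7889 − 724.03) · e^(−0.0575·6/12)
= -34.2411 × 0.971659 = -33.27
Short position value = −(long value) = kr 33.27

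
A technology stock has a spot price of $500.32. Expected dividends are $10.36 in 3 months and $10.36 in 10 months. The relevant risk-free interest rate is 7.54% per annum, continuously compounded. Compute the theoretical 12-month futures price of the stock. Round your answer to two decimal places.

$518.05

PV(dividends) I = 10.36·e^(−0.0754·3/12) + 10.36·e^(−0.0754·10/12)
I = 10.1665 + 9.7291 = 19.8956
F = (S − I)·e^(rT) = (500.32 − 19.8956) · e^(0.0754·12/12)
= 480.4244 · e^0.075400 = 480.4244 × 1.078315 = $518.05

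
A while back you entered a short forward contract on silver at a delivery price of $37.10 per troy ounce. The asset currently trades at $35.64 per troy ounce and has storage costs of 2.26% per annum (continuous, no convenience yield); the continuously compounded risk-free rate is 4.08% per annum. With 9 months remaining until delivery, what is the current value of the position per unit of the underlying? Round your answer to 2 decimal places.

Current fair forward for the remaining 9 months: F = S·e^((r + u)·T), (r + u) = 0.0408 + 0.0226 = 0.0634
F = 35.64 · e^(0.0634 × 9/12) = 35.64 × 1.048699 = 37.3756
Value of long forward = (F − K)·e^(−rT) = (37.3756 − 37.10) · e^(−0.0408·9/12)
= 0.2756 × 0.969863 = 0.27
Short position value = −(long value) = -$0.27

-$0.27 per troy ounce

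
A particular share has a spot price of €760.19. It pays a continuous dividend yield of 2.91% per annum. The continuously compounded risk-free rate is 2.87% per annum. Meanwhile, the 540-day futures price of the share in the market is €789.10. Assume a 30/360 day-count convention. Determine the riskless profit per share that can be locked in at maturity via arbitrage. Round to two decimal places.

€29.37 per share

Fair futures: F* = S·e^(carry·T), with carry = (r − q) = 0.0287 − 0.0291 = -0.0004
F* = 760.19 · e^(-0.0004 × 540/360) = 760.19 · e^-0.000600 = 760.19 × 0.999400 = €759.7339
Market €789.10 > fair €759.7339: forward overpriced → cash-and-carry (buy spot, short the forward).
At maturity, profit = |F_mkt − F*| = |789.10 − 759.7339| = €29.37 per share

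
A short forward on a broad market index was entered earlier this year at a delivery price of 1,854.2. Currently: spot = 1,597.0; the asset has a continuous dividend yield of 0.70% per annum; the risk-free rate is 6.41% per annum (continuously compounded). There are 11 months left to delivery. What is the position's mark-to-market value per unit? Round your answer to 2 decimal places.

Current fair forward for the remaining 11 months: F = S·e^((r − q)·T), (r − q) = 0.0641 − 0.0070 = 0.0571
F = 1597.0 · e^(0.0571 × 11/12) = 1597.0 × 1.05373571 = 1682.8159
Value of long forward = (F − K)·e^(−rT) = (1682.8159 − 1854.2) · e^(−0.0641·11/12)
= -171.3841 × 0.94293462 = -161.60
Short position value = −(long value) = 161.60

161.60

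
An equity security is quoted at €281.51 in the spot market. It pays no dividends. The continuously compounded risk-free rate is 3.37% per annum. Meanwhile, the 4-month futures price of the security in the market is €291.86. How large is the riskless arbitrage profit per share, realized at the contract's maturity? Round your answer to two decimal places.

€7.17 per share

Fair futures: F* = S·e^(carry·T), with carry = r = 0.0337
F* = 281.51 · e^(0.0337 × 4/12) = 281.51 · e^0.011233 = 281.51 × 1.011296 = €284.6899
Market €291.86 > fair €284.6899: forward overpriced → cash-and-carry (buy spot, short the forward).
At maturity, profit = |F_mkt − F*| = |291.86 − 284.6899| = €7.17 per share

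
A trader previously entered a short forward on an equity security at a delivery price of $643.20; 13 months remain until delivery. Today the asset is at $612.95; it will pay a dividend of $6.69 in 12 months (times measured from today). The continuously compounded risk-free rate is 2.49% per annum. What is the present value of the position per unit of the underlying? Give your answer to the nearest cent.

PV(remaining dividends) I = 6.69·e^(−0.0249·12/12) = 6.5255
Current forward F = (S − I)·e^(rT) = (612.95 − 6.5255)·e^(0.0249·13/12) = 606.4245 × 1.027342 = 623.0054
Value (long) = (F − K)·e^(−rT) = (623.0054 − 643.20) × 0.973386 = -19.6571
Short position value = −(long value) = $19.66

$19.66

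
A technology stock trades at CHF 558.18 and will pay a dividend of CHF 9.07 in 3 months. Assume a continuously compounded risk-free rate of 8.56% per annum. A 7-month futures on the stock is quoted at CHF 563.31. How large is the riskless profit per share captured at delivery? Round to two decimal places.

CHF 14.12 per share

PV(dividends) I = 9.07·e^(−0.0856·3/12) = 8.8780
Fair futures F* = (S − I)·e^(rT) = (558.18 − 8.8780)·e^0.049933 = 549.3020 × 1.051201 = 577.4268
Market CHF 563.31 < fair 577.4268: forward underpriced → reverse cash-and-carry (short the stock, invest proceeds at r, pay the dividends, go long the forward).
Profit at T = |F_mkt − F*| = |563.31 − 577.4268| = CHF 14.12 per share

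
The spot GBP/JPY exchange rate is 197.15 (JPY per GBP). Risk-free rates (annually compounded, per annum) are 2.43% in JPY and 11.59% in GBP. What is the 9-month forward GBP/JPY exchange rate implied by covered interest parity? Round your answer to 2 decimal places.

184.88

By covered interest parity, F = S · (1+r_JPY)^T / (1+r_GBP)^T
= 197.15 × 1.018170 / 1.085723 = 197.15 × 0.937781
F = 184.88 JPY per GBP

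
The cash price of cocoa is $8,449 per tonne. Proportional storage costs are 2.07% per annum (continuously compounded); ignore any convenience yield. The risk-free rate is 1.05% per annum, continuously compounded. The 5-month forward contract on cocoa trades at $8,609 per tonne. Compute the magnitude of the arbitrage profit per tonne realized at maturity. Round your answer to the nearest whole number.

Fair forward: F* = S·e^(carry·T), with carry = (r + u) = 0.0105 + 0.0207 = 0.0312
F* = 8449 · e^(0.0312 × 5/12) = 8449 · e^0.013000 = 8449 × 1.013085 = $8559.5552
Market $8609 > fair $8559.5552: forward overpriced → cash-and-carry (buy spot, short the forward).
At maturity, profit = |F_mkt − F*| = |8609 − 8559.5552| = $49 per tonne

$49 per tonne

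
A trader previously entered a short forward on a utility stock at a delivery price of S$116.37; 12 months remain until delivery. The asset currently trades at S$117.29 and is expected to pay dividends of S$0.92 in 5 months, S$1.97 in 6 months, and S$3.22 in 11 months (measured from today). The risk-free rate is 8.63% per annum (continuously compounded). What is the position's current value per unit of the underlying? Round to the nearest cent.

PV(remaining dividends) I = 0.92·e^(−0.0863·5/12) + 1.97·e^(−0.0863·6/12) + 3.22·e^(−0.0863·11/12) = 5.7494
Current forward F = (S − I)·e^(rT) = (117.29 − 5.7494)·e^(0.0863·12/12) = 111.5406 × 1.090133 = 121.5941
Value (long) = (F − K)·e^(−rT) = (121.5941 − 116.37) × 0.917319 = 4.7922
Short position value = −(long value) = -S$4.79

-S$4.79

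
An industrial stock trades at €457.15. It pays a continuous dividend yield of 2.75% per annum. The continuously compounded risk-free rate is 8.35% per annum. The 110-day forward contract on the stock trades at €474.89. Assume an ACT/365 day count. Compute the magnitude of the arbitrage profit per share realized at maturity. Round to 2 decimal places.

€9.96 per share

Fair forward: F* = S·e^(carry·T), with carry = (r − q) = 0.0835 − 0.0275 = 0.0560
F* = 457.15 · e^(0.0560 × 110/365) = 457.15 · e^0.016877 = 457.15 × 1.017020 = €464.9307
Market €474.89 > fair €464.9307: forward overpriced → cash-and-carry (buy spot, short the forward).
At maturity, profit = |F_mkt − F*| = |474.89 − 464.9307| = €9.96 per share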